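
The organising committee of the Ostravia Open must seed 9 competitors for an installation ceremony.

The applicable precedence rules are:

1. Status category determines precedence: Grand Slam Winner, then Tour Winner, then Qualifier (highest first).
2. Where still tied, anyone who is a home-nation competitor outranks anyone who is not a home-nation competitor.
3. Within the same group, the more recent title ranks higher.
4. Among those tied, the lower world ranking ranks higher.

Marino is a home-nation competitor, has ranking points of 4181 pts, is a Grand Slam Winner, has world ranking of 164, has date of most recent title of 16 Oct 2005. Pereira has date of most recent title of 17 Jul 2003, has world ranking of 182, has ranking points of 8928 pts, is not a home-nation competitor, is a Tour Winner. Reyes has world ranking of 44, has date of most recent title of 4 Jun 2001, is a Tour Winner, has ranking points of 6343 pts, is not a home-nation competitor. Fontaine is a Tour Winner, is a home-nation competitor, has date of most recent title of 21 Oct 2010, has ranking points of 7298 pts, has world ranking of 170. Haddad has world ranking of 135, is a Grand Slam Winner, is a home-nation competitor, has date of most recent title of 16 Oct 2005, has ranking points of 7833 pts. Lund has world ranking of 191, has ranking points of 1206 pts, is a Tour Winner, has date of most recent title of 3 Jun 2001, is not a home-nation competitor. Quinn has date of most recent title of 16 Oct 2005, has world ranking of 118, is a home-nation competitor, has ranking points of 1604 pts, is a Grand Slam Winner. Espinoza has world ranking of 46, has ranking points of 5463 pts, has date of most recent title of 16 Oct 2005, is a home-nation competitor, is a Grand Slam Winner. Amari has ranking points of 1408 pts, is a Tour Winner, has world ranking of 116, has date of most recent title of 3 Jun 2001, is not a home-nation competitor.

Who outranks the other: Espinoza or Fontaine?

Espinoza

By status category: Espinoza, Quinn, Haddad and Marino (Grand Slam Winner); then Fontaine, Pereira, Reyes, Amari and Lund (Tour Winner).
Espinoza, Quinn, Haddad and Marino are each a home-nation competitor, so the next rule applies.
Espinoza, Quinn, Haddad and Marino all have date of most recent title 16 Oct 2005, so the next rule applies.
Among Espinoza, Quinn, Haddad and Marino, by world ranking (lower first): Espinoza (46) before Quinn (118) before Haddad (135) before Marino (164).
Among Fontaine, Pereira, Reyes, Amari and Lund, a home-nation competitor before not a home-nation competitor: Fontaine (a home-nation competitor) before Pereira, Reyes, Amari and Lund (not a home-nation competitor).
Among Pereira, Reyes, Amari and Lund, by date of most recent title (later first): Pereira (17 Jul 2003) before Reyes (4 Jun 2001) before Amari and Lund (3 Jun 2001).
Among Amari and Lund, by world ranking (lower first): Amari (116) before Lund (191).
So Espinoza takes precedence.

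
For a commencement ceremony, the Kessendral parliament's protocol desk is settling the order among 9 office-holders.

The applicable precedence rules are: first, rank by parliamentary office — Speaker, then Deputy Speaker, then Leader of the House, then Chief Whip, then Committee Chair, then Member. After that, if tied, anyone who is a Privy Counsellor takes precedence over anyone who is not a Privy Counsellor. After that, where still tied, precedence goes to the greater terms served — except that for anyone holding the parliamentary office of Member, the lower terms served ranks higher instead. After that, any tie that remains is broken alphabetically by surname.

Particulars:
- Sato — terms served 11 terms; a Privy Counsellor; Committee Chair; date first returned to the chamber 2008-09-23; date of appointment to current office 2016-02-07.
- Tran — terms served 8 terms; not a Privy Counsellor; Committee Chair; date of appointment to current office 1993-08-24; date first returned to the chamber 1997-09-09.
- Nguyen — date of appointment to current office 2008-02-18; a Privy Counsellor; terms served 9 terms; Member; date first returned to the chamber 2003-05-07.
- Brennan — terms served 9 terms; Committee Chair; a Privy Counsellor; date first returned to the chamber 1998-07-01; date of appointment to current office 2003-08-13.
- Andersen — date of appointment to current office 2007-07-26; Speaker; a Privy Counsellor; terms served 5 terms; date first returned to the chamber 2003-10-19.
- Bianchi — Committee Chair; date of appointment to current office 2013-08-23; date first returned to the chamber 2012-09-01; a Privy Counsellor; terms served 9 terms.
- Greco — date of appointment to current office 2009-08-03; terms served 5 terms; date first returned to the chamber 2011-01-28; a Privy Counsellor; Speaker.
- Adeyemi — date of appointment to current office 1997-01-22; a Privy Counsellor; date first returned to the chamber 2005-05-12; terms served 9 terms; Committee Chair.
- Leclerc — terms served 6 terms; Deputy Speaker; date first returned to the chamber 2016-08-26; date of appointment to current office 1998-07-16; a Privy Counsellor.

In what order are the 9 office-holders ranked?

Andersen, Greco, Leclerc, Sato, Adeyemi, Bianchi, Brennan, Tran, Nguyen

By parliamentary office: Andersen and Greco (Speaker); then Leclerc (Deputy Speaker); then Sato, Adeyemi, Bianchi, Brennan and Tran (Committee Chair); then Nguyen (Member).
Andersen and Greco are each a Privy Counsellor, so the next rule applies.
Andersen and Greco both have terms served 5 terms, so the next rule applies.
Among Andersen and Greco, alphabetically by surname: Andersen before Greco.
Among Sato, Adeyemi, Bianchi, Brennan and Tran, a Privy Counsellor before not a Privy Counsellor: Sato, Adeyemi, Bianchi and Brennan (a Privy Counsellor) before Tran (not a Privy Counsellor).
Among Sato, Adeyemi, Bianchi and Brennan, by terms served (higher first): Sato (11 terms) before Adeyemi, Bianchi and Brennan (9 terms).
Among Adeyemi, Bianchi and Brennan, alphabetically by surname: Adeyemi before Bianchi before Brennan.
Full order: Andersen, Greco, Leclerc, Sato, Adeyemi, Bianchi, Brennan, Tran, Nguyen.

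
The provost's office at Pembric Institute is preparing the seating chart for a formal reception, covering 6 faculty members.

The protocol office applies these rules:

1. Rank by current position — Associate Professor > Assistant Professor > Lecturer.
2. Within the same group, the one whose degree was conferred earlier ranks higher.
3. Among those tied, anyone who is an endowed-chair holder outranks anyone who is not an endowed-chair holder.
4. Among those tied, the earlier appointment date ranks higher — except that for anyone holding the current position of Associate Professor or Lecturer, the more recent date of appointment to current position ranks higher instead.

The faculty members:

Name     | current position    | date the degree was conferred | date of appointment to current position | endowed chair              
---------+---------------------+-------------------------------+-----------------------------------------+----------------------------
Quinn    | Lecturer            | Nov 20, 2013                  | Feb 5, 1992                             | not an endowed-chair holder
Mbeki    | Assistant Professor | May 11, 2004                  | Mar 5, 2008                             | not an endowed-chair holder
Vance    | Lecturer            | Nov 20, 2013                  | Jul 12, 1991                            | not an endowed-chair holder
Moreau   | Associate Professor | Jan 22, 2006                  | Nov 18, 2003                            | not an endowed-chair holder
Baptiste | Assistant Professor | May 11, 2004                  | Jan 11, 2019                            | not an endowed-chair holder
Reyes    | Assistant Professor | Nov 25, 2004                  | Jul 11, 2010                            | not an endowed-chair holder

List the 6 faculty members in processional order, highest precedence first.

By current position: Moreau (Associate Professor); then Mbeki, Baptiste and Reyes (Assistant Professor); then Quinn and Vance (Lecturer).
Among Mbeki, Baptiste and Reyes, by date the degree was conferred (earlier first): Mbeki and Baptiste (May 11, 2004) before Reyes (Nov 25, 2004).
Mbeki and Baptiste are each not an endowed-chair holder, so the next rule applies.
Among Mbeki and Baptiste, by date of appointment to current position (earlier first): Mbeki (Mar 5, 2008) before Baptiste (Jan 11, 2019).
Quinn and Vance both have date the degree was conferred Nov 20, 2013, so the next rule applies.
Quinn and Vance are each not an endowed-chair holder, so the next rule applies.
Among Quinn and Vance, by date of appointment to current position (later first) (reversed rule for this group): Quinn (Feb 5, 1992) before Vance (Jul 12, 1991).
Full order: Moreau, Mbeki, Baptiste, Reyes, Quinn, Vance.

Moreau, Mbeki, Baptiste, Reyes, Quinn, Vance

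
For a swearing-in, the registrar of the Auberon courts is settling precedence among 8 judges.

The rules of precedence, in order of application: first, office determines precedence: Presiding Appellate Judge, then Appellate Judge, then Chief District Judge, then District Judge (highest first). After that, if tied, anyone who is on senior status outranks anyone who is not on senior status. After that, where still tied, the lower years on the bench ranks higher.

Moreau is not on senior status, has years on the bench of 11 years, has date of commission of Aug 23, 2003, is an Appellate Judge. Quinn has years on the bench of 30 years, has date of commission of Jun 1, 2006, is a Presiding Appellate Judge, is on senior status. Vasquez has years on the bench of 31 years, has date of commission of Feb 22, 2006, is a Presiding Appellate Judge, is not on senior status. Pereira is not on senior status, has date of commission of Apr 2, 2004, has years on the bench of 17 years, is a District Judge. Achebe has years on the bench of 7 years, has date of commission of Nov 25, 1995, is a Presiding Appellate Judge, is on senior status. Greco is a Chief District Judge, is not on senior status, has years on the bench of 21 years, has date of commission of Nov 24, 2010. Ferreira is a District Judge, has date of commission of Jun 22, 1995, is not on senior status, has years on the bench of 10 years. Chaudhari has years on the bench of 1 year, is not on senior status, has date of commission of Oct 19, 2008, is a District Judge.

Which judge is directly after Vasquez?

Moreau

By office: Achebe, Quinn and Vasquez (Presiding Appellate Judge); then Moreau (Appellate Judge); then Greco (Chief District Judge); then Chaudhari, Ferreira and Pereira (District Judge).
Among Achebe, Quinn and Vasquez, on senior status before not on senior status: Achebe and Quinn (on senior status) before Vasquez (not on senior status).
Among Achebe and Quinn, by years on the bench (lower first): Achebe (7 years) before Quinn (30 years).
Chaudhari, Ferreira and Pereira are each not on senior status, so the next rule applies.
Among Chaudhari, Ferreira and Pereira, by years on the bench (lower first): Chaudhari (1 year) before Ferreira (10 years) before Pereira (17 years).
Order: Achebe, Quinn, Vasquez, Moreau, Greco, Chaudhari, Ferreira, Pereira.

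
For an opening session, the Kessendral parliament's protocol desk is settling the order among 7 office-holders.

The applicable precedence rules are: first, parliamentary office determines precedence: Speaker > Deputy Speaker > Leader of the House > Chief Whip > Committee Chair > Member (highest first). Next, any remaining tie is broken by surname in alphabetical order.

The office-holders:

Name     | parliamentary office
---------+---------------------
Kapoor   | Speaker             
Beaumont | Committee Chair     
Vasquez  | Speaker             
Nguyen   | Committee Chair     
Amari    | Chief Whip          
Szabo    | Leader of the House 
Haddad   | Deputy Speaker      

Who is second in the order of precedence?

Vasquez

By parliamentary office: Kapoor and Vasquez (Speaker); then Haddad (Deputy Speaker); then Szabo (Leader of the House); then Amari (Chief Whip); then Beaumont and Nguyen (Committee Chair).
Among Kapoor and Vasquez, alphabetically by surname: Kapoor before Vasquez.
Among Beaumont and Nguyen, alphabetically by surname: Beaumont before Nguyen.
Order: Kapoor, Vasquez, Haddad, Szabo, Amari, Beaumont, Nguyen.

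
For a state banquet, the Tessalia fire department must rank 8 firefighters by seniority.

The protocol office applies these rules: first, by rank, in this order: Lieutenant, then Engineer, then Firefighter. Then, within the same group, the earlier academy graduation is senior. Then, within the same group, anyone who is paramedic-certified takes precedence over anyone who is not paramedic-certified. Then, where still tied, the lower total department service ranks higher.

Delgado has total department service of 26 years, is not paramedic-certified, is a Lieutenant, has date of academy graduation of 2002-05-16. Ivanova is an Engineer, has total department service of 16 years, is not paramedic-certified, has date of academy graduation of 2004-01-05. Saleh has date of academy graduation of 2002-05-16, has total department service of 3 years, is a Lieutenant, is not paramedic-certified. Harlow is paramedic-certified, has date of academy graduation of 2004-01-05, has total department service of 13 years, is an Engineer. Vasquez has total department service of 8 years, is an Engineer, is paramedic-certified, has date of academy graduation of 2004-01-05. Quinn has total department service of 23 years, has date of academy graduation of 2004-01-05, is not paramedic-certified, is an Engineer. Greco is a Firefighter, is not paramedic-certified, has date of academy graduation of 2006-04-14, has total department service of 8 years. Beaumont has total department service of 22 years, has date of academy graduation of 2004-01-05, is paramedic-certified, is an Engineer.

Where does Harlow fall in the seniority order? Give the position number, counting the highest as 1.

By rank: Saleh and Delgado (Lieutenant); then Vasquez, Harlow, Beaumont, Ivanova and Quinn (Engineer); then Greco (Firefighter).
Saleh and Delgado both have date of academy graduation 2002-05-16, so the next rule applies.
Saleh and Delgado are each not paramedic-certified, so the next rule applies.
Among Saleh and Delgado, by total department service (lower first): Saleh (3 years) before Delgado (26 years).
Vasquez, Harlow, Beaumont, Ivanova and Quinn all have date of academy graduation 2004-01-05, so the next rule applies.
Among Vasquez, Harlow, Beaumont, Ivanova and Quinn, paramedic-certified before not paramedic-certified: Vasquez, Harlow and Beaumont (paramedic-certified) before Ivanova and Quinn (not paramedic-certified).
Among Vasquez, Harlow and Beaumont, by total department service (lower first): Vasquez (8 years) before Harlow (13 years) before Beaumont (22 years).
Among Ivanova and Quinn, by total department service (lower first): Ivanova (16 years) before Quinn (23 years).
Order: Saleh, Delgado, Vasquez, Harlow, Beaumont, Ivanova, Quinn, Greco. So position 4.

4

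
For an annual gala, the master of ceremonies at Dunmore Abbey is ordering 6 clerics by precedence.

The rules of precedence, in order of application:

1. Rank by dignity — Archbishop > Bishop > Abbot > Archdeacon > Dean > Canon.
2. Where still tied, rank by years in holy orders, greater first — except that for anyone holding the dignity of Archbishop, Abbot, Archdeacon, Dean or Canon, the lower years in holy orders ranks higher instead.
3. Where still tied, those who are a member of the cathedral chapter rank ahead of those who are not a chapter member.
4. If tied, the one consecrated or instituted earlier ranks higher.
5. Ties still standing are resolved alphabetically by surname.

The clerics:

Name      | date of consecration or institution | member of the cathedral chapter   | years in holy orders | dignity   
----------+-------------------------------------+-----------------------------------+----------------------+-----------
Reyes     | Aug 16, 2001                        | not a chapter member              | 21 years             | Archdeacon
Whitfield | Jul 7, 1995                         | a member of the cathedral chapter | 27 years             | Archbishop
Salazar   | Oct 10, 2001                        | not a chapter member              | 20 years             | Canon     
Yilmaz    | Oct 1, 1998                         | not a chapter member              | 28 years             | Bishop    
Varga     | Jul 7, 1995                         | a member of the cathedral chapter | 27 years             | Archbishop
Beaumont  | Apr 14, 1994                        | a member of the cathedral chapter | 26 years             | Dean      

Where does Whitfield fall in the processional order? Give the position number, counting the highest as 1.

2

By dignity: Varga and Whitfield (Archbishop); then Yilmaz (Bishop); then Reyes (Archdeacon); then Beaumont (Dean); then Salazar (Canon).
Varga and Whitfield both have years in holy orders 27 years, so the next rule applies.
Varga and Whitfield are each a member of the cathedral chapter, so the next rule applies.
Varga and Whitfield both have date of consecration or institution Jul 7, 1995, so the next rule applies.
Among Varga and Whitfield, alphabetically by surname: Varga before Whitfield.
Order: Varga, Whitfield, Yilmaz, Reyes, Beaumont, Salazar. So position 2.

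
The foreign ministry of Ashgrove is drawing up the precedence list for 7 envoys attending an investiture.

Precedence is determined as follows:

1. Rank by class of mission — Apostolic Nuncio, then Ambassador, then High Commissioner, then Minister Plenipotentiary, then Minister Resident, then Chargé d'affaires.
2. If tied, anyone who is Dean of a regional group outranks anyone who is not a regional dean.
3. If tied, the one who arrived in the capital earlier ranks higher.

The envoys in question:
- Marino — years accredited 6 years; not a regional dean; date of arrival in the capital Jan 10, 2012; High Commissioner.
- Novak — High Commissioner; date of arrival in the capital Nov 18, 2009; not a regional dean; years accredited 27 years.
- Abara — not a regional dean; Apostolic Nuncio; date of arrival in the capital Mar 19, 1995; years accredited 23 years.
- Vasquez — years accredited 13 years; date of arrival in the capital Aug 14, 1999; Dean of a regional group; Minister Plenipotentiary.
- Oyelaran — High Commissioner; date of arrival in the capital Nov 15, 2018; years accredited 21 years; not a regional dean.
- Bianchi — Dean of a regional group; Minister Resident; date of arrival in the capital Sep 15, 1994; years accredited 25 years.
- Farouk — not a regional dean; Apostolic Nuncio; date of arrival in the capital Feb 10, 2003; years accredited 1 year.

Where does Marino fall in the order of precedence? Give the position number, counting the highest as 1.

4

By class of mission: Abara and Farouk (Apostolic Nuncio); then Novak, Marino and Oyelaran (High Commissioner); then Vasquez (Minister Plenipotentiary); then Bianchi (Minister Resident).
Abara and Farouk are each not a regional dean, so the next rule applies.
Among Abara and Farouk, by date of arrival in the capital (earlier first): Abara (Mar 19, 1995) before Farouk (Feb 10, 2003).
Novak, Marino and Oyelaran are each not a regional dean, so the next rule applies.
Among Novak, Marino and Oyelaran, by date of arrival in the capital (earlier first): Novak (Nov 18, 2009) before Marino (Jan 10, 2012) before Oyelaran (Nov 15, 2018).
Order: Abara, Farouk, Novak, Marino, Oyelaran, Vasquez, Bianchi. So position 4.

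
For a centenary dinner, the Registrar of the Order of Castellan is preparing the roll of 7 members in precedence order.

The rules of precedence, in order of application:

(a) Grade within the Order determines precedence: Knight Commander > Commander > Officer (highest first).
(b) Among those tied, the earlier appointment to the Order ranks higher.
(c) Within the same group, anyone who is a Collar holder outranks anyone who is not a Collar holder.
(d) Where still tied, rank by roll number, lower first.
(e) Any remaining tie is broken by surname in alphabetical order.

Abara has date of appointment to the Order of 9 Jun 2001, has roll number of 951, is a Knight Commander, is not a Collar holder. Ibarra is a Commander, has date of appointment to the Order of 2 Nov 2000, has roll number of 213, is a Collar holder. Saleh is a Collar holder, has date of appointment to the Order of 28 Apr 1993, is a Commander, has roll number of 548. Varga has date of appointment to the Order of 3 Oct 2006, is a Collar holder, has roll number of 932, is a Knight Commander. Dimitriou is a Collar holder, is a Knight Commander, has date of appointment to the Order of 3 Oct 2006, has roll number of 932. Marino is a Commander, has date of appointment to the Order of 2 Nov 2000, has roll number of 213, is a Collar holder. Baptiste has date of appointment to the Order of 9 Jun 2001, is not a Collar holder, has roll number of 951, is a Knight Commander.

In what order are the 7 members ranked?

Abara, Baptiste, Dimitriou, Varga, Saleh, Ibarra, Marino

By grade within the Order: Abara, Baptiste, Dimitriou and Varga (Knight Commander); then Saleh, Ibarra and Marino (Commander).
Among Abara, Baptiste, Dimitriou and Varga, by date of appointment to the Order (earlier first): Abara and Baptiste (9 Jun 2001) before Dimitriou and Varga (3 Oct 2006).
Abara and Baptiste are each not a Collar holder, so the next rule applies.
Abara and Baptiste both have roll number 951, so the next rule applies.
Among Abara and Baptiste, alphabetically by surname: Abara before Baptiste.
Dimitriou and Varga are each a Collar holder, so the next rule applies.
Dimitriou and Varga both have roll number 932, so the next rule applies.
Among Dimitriou and Varga, alphabetically by surname: Dimitriou before Varga.
Among Saleh, Ibarra and Marino, by date of appointment to the Order (earlier first): Saleh (28 Apr 1993) before Ibarra and Marino (2 Nov 2000).
Ibarra and Marino are each a Collar holder, so the next rule applies.
Ibarra and Marino both have roll number 213, so the next rule applies.
Among Ibarra and Marino, alphabetically by surname: Ibarra before Marino.
Full order: Abara, Baptiste, Dimitriou, Varga, Saleh, Ibarra, Marino.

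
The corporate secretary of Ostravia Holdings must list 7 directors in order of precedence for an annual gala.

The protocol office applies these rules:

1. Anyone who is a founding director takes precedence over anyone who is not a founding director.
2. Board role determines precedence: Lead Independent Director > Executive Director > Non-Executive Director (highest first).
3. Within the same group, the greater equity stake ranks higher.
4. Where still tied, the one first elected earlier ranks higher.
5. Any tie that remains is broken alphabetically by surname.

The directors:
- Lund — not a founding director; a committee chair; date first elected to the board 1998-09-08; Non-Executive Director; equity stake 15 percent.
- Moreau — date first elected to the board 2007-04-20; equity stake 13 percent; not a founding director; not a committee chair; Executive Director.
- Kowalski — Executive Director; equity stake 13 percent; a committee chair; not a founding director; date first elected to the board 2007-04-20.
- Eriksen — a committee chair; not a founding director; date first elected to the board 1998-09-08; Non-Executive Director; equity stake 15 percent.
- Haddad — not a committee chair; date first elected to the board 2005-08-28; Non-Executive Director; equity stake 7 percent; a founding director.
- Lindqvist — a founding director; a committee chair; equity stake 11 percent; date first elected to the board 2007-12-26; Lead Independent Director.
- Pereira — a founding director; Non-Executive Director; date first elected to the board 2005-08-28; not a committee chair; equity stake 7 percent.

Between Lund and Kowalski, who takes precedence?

Kowalski

By the first rule: Lindqvist, Haddad and Pereira (each a founding director); then Kowalski, Moreau, Eriksen and Lund (each not a founding director).
Among Lindqvist, Haddad and Pereira, by board role: Lindqvist (Lead Independent Director) before Haddad and Pereira (Non-Executive Director).
Haddad and Pereira both have equity stake 7 percent, so the next rule applies.
Haddad and Pereira both have date first elected to the board 2005-08-28, so the next rule applies.
Among Haddad and Pereira, alphabetically by surname: Haddad before Pereira.
Among Kowalski, Moreau, Eriksen and Lund, by board role: Kowalski and Moreau (Executive Director) before Eriksen and Lund (Non-Executive Director).
Kowalski and Moreau both have equity stake 13 percent, so the next rule applies.
Kowalski and Moreau both have date first elected to the board 2007-04-20, so the next rule applies.
Among Kowalski and Moreau, alphabetically by surname: Kowalski before Moreau.
Eriksen and Lund both have equity stake 15 percent, so the next rule applies.
Eriksen and Lund both have date first elected to the board 1998-09-08, so the next rule applies.
Among Eriksen and Lund, alphabetically by surname: Eriksen before Lund.
So Kowalski takes precedence.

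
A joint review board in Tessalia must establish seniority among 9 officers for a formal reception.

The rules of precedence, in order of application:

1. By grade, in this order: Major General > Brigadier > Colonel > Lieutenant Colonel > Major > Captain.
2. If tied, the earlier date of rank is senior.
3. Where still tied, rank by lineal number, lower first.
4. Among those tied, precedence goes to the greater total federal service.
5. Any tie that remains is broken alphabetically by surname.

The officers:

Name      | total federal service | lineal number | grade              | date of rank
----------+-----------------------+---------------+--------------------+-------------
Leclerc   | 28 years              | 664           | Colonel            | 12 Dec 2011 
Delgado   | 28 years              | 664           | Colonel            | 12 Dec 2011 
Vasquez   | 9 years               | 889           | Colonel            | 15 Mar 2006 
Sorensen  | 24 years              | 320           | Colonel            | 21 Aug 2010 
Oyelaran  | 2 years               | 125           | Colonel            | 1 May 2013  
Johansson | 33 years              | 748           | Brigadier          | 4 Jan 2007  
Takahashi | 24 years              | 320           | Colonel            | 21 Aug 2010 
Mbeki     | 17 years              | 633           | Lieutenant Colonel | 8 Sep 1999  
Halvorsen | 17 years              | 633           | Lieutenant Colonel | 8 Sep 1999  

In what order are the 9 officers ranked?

Johansson, Vasquez, Sorensen, Takahashi, Delgado, Leclerc, Oyelaran, Halvorsen, Mbeki

By grade: Johansson (Brigadier); then Vasquez, Sorensen, Takahashi, Delgado, Leclerc and Oyelaran (Colonel); then Halvorsen and Mbeki (Lieutenant Colonel).
Among Vasquez, Sorensen, Takahashi, Delgado, Leclerc and Oyelaran, by date of rank (earlier first): Vasquez (15 Mar 2006) before Sorensen and Takahashi (21 Aug 2010) before Delgado and Leclerc (12 Dec 2011) before Oyelaran (1 May 2013).
Sorensen and Takahashi both have lineal number 320, so the next rule applies.
Sorensen and Takahashi both have total federal service 24 years, so the next rule applies.
Among Sorensen and Takahashi, alphabetically by surname: Sorensen before Takahashi.
Delgado and Leclerc both have lineal number 664, so the next rule applies.
Delgado and Leclerc both have total federal service 28 years, so the next rule applies.
Among Delgado and Leclerc, alphabetically by surname: Delgado before Leclerc.
Halvorsen and Mbeki both have date of rank 8 Sep 1999, so the next rule applies.
Halvorsen and Mbeki both have lineal number 633, so the next rule applies.
Halvorsen and Mbeki both have total federal service 17 years, so the next rule applies.
Among Halvorsen and Mbeki, alphabetically by surname: Halvorsen before Mbeki.
Full order: Johansson, Vasquez, Sorensen, Takahashi, Delgado, Leclerc, Oyelaran, Halvorsen, Mbeki.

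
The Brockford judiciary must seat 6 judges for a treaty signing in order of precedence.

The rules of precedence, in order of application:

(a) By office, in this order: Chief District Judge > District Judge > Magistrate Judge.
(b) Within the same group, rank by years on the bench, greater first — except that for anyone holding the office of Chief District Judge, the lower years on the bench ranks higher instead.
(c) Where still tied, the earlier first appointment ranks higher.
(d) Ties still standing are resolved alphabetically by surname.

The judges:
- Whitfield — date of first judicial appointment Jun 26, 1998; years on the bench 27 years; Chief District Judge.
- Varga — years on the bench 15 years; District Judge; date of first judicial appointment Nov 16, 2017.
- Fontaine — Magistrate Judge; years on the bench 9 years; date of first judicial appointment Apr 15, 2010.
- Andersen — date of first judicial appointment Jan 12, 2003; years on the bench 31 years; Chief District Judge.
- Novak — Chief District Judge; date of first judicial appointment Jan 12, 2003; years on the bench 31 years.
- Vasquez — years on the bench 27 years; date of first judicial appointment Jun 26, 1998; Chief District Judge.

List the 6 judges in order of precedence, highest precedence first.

Vasquez, Whitfield, Andersen, Novak, Varga, Fontaine

By office: Vasquez, Whitfield, Andersen and Novak (Chief District Judge); then Varga (District Judge); then Fontaine (Magistrate Judge).
Among Vasquez, Whitfield, Andersen and Novak, by years on the bench (lower first) (reversed rule for this group): Vasquez and Whitfield (27 years) before Andersen and Novak (31 years).
Vasquez and Whitfield both have date of first judicial appointment Jun 26, 1998, so the next rule applies.
Among Vasquez and Whitfield, alphabetically by surname: Vasquez before Whitfield.
Andersen and Novak both have date of first judicial appointment Jan 12, 2003, so the next rule applies.
Among Andersen and Novak, alphabetically by surname: Andersen before Novak.
Full order: Vasquez, Whitfield, Andersen, Novak, Varga, Fontaine.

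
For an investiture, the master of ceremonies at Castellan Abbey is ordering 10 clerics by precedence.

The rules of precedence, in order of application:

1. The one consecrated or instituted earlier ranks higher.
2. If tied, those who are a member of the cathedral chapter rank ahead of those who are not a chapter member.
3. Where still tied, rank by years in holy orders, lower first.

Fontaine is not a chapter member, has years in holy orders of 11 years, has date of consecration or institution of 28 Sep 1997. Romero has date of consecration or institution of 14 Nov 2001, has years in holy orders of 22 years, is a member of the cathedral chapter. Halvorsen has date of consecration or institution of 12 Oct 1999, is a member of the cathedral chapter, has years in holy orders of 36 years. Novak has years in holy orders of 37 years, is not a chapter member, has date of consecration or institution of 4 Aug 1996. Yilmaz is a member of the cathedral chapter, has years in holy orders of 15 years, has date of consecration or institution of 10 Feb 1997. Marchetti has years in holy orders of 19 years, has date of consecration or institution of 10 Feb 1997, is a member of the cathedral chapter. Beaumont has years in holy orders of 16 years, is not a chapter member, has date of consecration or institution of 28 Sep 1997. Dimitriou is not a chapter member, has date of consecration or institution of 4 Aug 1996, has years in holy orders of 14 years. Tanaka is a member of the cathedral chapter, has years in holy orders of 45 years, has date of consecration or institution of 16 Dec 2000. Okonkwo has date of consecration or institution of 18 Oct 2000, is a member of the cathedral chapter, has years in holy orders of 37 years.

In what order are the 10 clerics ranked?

By date of consecration or institution (earlier first): Dimitriou and Novak (both 4 Aug 1996); then Yilmaz and Marchetti (both 10 Feb 1997); then Fontaine and Beaumont (both 28 Sep 1997); then Halvorsen (12 Oct 1999); then Okonkwo (18 Oct 2000); then Tanaka (16 Dec 2000); then Romero (14 Nov 2001).
Dimitriou and Novak are each not a chapter member, so the next rule applies.
Among Dimitriou and Novak, by years in holy orders (lower first): Dimitriou (14 years) before Novak (37 years).
Yilmaz and Marchetti are each a member of the cathedral chapter, so the next rule applies.
Among Yilmaz and Marchetti, by years in holy orders (lower first): Yilmaz (15 years) before Marchetti (19 years).
Fontaine and Beaumont are each not a chapter member, so the next rule applies.
Among Fontaine and Beaumont, by years in holy orders (lower first): Fontaine (11 years) before Beaumont (16 years).
Full order: Dimitriou, Novak, Yilmaz, Marchetti, Fontaine, Beaumont, Halvorsen, Okonkwo, Tanaka, Romero.

Dimitriou, Novak, Yilmaz, Marchetti, Fontaine, Beaumont, Halvorsen, Okonkwo, Tanaka, Romero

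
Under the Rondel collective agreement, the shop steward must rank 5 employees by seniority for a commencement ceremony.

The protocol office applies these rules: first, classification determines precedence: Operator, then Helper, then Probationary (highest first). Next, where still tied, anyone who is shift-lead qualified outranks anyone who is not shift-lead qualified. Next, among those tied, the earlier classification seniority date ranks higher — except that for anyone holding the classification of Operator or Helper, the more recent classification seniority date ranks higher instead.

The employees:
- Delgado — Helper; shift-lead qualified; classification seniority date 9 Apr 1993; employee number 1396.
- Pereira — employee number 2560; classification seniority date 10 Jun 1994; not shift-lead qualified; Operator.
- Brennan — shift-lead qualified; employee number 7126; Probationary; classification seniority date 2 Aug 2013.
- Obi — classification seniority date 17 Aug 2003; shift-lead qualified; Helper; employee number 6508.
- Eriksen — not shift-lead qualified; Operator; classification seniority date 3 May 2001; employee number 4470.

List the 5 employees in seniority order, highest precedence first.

By classification: Eriksen and Pereira (Operator); then Obi and Delgado (Helper); then Brennan (Probationary).
Eriksen and Pereira are each not shift-lead qualified, so the next rule applies.
Among Eriksen and Pereira, by classification seniority date (later first) (reversed rule for this group): Eriksen (3 May 2001) before Pereira (10 Jun 1994).
Obi and Delgado are each shift-lead qualified, so the next rule applies.
Among Obi and Delgado, by classification seniority date (later first) (reversed rule for this group): Obi (17 Aug 2003) before Delgado (9 Apr 1993).
Full order: Eriksen, Pereira, Obi, Delgado, Brennan.

Eriksen, Pereira, Obi, Delgado, Brennan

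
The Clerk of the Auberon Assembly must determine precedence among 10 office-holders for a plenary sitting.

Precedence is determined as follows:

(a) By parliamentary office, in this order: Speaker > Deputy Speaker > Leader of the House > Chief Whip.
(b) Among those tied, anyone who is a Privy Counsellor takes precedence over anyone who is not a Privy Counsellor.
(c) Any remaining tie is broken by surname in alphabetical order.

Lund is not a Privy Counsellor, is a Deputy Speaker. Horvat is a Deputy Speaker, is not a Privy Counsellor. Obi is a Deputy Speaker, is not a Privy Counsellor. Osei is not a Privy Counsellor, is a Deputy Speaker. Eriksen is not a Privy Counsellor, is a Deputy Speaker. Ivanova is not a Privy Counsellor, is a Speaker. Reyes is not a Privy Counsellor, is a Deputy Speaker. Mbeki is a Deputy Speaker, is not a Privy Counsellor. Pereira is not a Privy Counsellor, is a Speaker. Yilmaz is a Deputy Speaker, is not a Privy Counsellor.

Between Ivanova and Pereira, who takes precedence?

Ivanova

By parliamentary office: Ivanova and Pereira (Speaker); then Eriksen, Horvat, Lund, Mbeki, Obi, Osei, Reyes and Yilmaz (Deputy Speaker).
Ivanova and Pereira are each not a Privy Counsellor, so the next rule applies.
Among Ivanova and Pereira, alphabetically by surname: Ivanova before Pereira.
Eriksen, Horvat, Lund, Mbeki, Obi, Osei, Reyes and Yilmaz are each not a Privy Counsellor, so the next rule applies.
Among Eriksen, Horvat, Lund, Mbeki, Obi, Osei, Reyes and Yilmaz, alphabetically by surname: Eriksen before Horvat before Lund before Mbeki before Obi before Osei before Reyes before Yilmaz.
So Ivanova takes precedence.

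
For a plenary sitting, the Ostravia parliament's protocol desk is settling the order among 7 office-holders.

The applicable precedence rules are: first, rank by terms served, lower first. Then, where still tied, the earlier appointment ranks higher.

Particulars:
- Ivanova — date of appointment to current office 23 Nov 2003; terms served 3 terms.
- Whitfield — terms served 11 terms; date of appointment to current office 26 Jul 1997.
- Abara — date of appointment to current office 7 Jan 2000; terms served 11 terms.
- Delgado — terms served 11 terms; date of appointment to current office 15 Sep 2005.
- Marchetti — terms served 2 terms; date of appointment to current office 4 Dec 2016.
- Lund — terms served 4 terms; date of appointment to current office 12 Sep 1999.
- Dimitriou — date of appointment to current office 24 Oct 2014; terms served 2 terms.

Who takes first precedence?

Dimitriou

By terms served (lower first): Dimitriou and Marchetti (both 2 terms); then Ivanova (3 terms); then Lund (4 terms); then Whitfield, Abara and Delgado (each 11 terms).
Among Dimitriou and Marchetti, by date of appointment to current office (earlier first): Dimitriou (24 Oct 2014) before Marchetti (4 Dec 2016).
Among Whitfield, Abara and Delgado, by date of appointment to current office (earlier first): Whitfield (26 Jul 1997) before Abara (7 Jan 2000) before Delgado (15 Sep 2005).
Order: Dimitriou, Marchetti, Ivanova, Lund, Whitfield, Abara, Delgado.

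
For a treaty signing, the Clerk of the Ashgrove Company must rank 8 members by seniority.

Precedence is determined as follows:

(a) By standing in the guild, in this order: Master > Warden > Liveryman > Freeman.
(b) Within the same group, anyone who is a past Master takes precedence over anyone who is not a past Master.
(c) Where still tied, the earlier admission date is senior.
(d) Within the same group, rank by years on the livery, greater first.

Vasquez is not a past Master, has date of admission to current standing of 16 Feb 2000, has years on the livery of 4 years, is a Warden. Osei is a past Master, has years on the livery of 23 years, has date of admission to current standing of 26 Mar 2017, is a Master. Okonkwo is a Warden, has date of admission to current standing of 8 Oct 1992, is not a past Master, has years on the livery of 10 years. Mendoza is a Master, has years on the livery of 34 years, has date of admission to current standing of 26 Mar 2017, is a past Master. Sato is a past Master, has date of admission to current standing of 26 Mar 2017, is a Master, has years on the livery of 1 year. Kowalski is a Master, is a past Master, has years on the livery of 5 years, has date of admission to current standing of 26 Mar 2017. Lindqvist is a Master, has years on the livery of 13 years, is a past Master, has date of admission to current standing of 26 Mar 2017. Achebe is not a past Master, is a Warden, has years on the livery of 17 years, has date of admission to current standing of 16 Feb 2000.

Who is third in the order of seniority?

Lindqvist

By standing in the guild: Mendoza, Osei, Lindqvist, Kowalski and Sato (Master); then Okonkwo, Achebe and Vasquez (Warden).
Mendoza, Osei, Lindqvist, Kowalski and Sato are each a past Master, so the next rule applies.
Mendoza, Osei, Lindqvist, Kowalski and Sato all have date of admission to current standing 26 Mar 2017, so the next rule applies.
Among Mendoza, Osei, Lindqvist, Kowalski and Sato, by years on the livery (higher first): Mendoza (34 years) before Osei (23 years) before Lindqvist (13 years) before Kowalski (5 years) before Sato (1 year).
Okonkwo, Achebe and Vasquez are each not a past Master, so the next rule applies.
Among Okonkwo, Achebe and Vasquez, by date of admission to current standing (earlier first): Okonkwo (8 Oct 1992) before Achebe and Vasquez (16 Feb 2000).
Among Achebe and Vasquez, by years on the livery (higher first): Achebe (17 years) before Vasquez (4 years).
Order: Mendoza, Osei, Lindqvist, Kowalski, Sato, Okonkwo, Achebe, Vasquez.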